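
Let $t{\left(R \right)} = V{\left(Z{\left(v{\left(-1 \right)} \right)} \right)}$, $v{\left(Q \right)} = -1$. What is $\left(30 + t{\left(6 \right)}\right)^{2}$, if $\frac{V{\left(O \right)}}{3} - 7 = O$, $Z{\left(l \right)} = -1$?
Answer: $2304$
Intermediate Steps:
$V{\left(O \right)} = 21 + 3 O$
$t{\left(R \right)} = 18$ ($t{\left(R \right)} = 21 + 3 \left(-1\right) = 21 - 3 = 18$)
$\left(30 + t{\left(6 \right)}\right)^{2} = \left(30 + 18\right)^{2} = 48^{2} = 2304$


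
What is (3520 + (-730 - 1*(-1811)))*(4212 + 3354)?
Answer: 34811166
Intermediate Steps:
(3520 + (-730 - 1*(-1811)))*(4212 + 3354) = (3520 + (-730 + 1811))*7566 = (3520 + 1081)*7566 = 4601*7566 = 34811166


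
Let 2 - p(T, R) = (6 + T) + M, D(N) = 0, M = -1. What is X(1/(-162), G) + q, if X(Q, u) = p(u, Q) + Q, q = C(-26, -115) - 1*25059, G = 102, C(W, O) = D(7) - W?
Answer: -4072357/162 ≈ -25138.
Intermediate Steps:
C(W, O) = -W (C(W, O) = 0 - W = -W)
p(T, R) = -3 - T (p(T, R) = 2 - ((6 + T) - 1) = 2 - (5 + T) = 2 + (-5 - T) = -3 - T)
q = -25033 (q = -1*(-26) - 1*25059 = 26 - 25059 = -25033)
X(Q, u) = -3 + Q - u (X(Q, u) = (-3 - u) + Q = -3 + Q - u)
X(1/(-162), G) + q = (-3 + 1/(-162) - 1*102) - 25033 = (-3 - 1/162 - 102) - 25033 = -17011/162 - 25033 = -4072357/162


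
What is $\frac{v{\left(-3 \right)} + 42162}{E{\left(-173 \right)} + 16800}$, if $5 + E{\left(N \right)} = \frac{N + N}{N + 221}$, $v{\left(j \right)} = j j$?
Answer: $\frac{1012104}{402907} \approx 2.512$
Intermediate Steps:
$v{\left(j \right)} = j^{2}$
$E{\left(N \right)} = -5 + \frac{2 N}{221 + N}$ ($E{\left(N \right)} = -5 + \frac{N + N}{N + 221} = -5 + \frac{2 N}{221 + N}$)
$\frac{v{\left(-3 \right)} + 42162}{E{\left(-173 \right)} + 16800} = \frac{\left(-3\right)^{2} + 42162}{\frac{-1105 - -519}{221 - 173} + 16800} = \frac{9 + 42162}{\frac{-1105 + 519}{48} + 16800} = \frac{42171}{\frac{1}{48} \left(-586\right) + 16800} = \frac{42171}{- \frac{293}{24} + 16800} = \frac{42171}{\frac{402907}{24}} = 42171 \cdot \frac{24}{402907} = \frac{1012104}{402907}$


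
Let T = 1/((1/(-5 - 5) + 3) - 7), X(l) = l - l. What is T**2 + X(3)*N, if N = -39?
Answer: 100/1681 ≈ 0.059488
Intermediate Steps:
X(l) = 0
T = -10/41 (T = 1/((1/(-10) + 3) - 7) = 1/((-1/10 + 3) - 7) = 1/(29/10 - 7) = 1/(-41/10) = -10/41 ≈ -0.24390)
T**2 + X(3)*N = (-10/41)**2 + 0*(-39) = 100/1681 + 0 = 100/1681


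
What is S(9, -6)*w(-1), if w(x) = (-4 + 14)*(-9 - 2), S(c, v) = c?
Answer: -990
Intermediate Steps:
w(x) = -110 (w(x) = 10*(-11) = -110)
S(9, -6)*w(-1) = 9*(-110) = -990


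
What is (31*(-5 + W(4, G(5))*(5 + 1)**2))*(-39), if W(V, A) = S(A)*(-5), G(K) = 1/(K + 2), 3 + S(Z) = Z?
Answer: -4310085/7 ≈ -6.1573e+5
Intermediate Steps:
S(Z) = -3 + Z
G(K) = 1/(2 + K)
W(V, A) = 15 - 5*A (W(V, A) = (-3 + A)*(-5) = 15 - 5*A)
(31*(-5 + W(4, G(5))*(5 + 1)**2))*(-39) = (31*(-5 + (15 - 5/(2 + 5))*(5 + 1)**2))*(-39) = (31*(-5 + (15 - 5/7)*6**2))*(-39) = (31*(-5 + (15 - 5*1/7)*36))*(-39) = (31*(-5 + (15 - 5/7)*36))*(-39) = (31*(-5 + (100/7)*36))*(-39) = (31*(-5 + 3600/7))*(-39) = (31*(3565/7))*(-39) = (110515/7)*(-39) = -4310085/7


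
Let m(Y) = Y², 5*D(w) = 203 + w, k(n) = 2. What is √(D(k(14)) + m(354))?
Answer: √125357 ≈ 354.06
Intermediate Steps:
D(w) = 203/5 + w/5 (D(w) = (203 + w)/5 = 203/5 + w/5)
√(D(k(14)) + m(354)) = √((203/5 + (⅕)*2) + 354²) = √((203/5 + ⅖) + 125316) = √(41 + 125316) = √125357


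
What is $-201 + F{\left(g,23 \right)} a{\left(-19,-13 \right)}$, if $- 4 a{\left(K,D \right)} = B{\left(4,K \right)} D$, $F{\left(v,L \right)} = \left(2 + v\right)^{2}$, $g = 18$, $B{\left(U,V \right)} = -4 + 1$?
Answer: $-4101$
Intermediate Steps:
$B{\left(U,V \right)} = -3$
$a{\left(K,D \right)} = \frac{3 D}{4}$ ($a{\left(K,D \right)} = - \frac{\left(-3\right) D}{4} = \frac{3 D}{4}$)
$-201 + F{\left(g,23 \right)} a{\left(-19,-13 \right)} = -201 + \left(2 + 18\right)^{2} \cdot \frac{3}{4} \left(-13\right) = -201 + 20^{2} \left(- \frac{39}{4}\right) = -201 + 400 \left(- \frac{39}{4}\right) = -201 - 3900 = -4101$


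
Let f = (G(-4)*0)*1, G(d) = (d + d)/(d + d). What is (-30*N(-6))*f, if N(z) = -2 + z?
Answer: 0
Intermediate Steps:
G(d) = 1 (G(d) = (2*d)/((2*d)) = (2*d)*(1/(2*d)) = 1)
f = 0 (f = (1*0)*1 = 0*1 = 0)
(-30*N(-6))*f = -30*(-2 - 6)*0 = -30*(-8)*0 = 240*0 = 0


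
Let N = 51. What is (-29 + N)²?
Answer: 484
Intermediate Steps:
(-29 + N)² = (-29 + 51)² = 22² = 484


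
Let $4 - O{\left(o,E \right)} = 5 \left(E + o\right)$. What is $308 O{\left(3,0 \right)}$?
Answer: $-3388$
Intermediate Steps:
$O{\left(o,E \right)} = 4 - 5 E - 5 o$ ($O{\left(o,E \right)} = 4 - 5 \left(E + o\right) = 4 - \left(5 E + 5 o\right) = 4 - 5 E - 5 o$)
$308 O{\left(3,0 \right)} = 308 \left(4 - 0 - 15\right) = 308 \left(4 + 0 - 15\right) = 308 \left(-11\right) = -3388$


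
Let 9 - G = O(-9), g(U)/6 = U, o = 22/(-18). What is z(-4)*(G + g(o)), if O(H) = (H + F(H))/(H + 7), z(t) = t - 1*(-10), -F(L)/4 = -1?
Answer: -5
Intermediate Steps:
F(L) = 4 (F(L) = -4*(-1) = 4)
z(t) = 10 + t (z(t) = t + 10 = 10 + t)
o = -11/9 (o = 22*(-1/18) = -11/9 ≈ -1.2222)
g(U) = 6*U
O(H) = (4 + H)/(7 + H) (O(H) = (H + 4)/(H + 7) = (4 + H)/(7 + H))
G = 13/2 (G = 9 - (4 - 9)/(7 - 9) = 9 - (-5)/(-2) = 9 - (-1)*(-5)/2 = 9 - 1*5/2 = 9 - 5/2 = 13/2 ≈ 6.5000)
z(-4)*(G + g(o)) = (10 - 4)*(13/2 + 6*(-11/9)) = 6*(13/2 - 22/3) = 6*(-⅚) = -5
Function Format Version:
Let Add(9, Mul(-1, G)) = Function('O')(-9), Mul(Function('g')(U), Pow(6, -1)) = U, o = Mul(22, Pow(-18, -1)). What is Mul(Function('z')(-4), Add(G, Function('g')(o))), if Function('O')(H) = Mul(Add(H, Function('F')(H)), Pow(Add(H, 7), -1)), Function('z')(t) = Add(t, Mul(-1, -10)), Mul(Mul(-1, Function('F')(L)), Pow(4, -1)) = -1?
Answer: -5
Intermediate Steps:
Function('F')(L) = 4 (Function('F')(L) = Mul(-4, -1) = 4)
Function('z')(t) = Add(10, t) (Function('z')(t) = Add(t, 10) = Add(10, t))
o = Rational(-11, 9) (o = Mul(22, Rational(-1, 18)) = Rational(-11, 9) ≈ -1.2222)
Function('g')(U) = Mul(6, U)
Function('O')(H) = Mul(Pow(Add(7, H), -1), Add(4, H)) (Function('O')(H) = Mul(Add(H, 4), Pow(Add(H, 7), -1)) = Mul(Add(4, H), Pow(Add(7, H), -1)) = Mul(Pow(Add(7, H), -1), Add(4, H)))
G = Rational(13, 2) (G = Add(9, Mul(-1, Mul(Pow(Add(7, -9), -1), Add(4, -9)))) = Add(9, Mul(-1, Mul(Pow(-2, -1), -5))) = Add(9, Mul(-1, Mul(Rational(-1, 2), -5))) = Add(9, Mul(-1, Rational(5, 2))) = Add(9, Rational(-5, 2)) = Rational(13, 2) ≈ 6.5000)
Mul(Function('z')(-4), Add(G, Function('g')(o))) = Mul(Add(10, -4), Add(Rational(13, 2), Mul(6, Rational(-11, 9)))) = Mul(6, Add(Rational(13, 2), Rational(-22, 3))) = Mul(6, Rational(-5, 6)) = -5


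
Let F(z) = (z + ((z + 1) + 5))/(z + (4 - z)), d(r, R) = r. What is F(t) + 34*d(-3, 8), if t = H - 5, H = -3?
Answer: -209/2 ≈ -104.50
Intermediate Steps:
t = -8 (t = -3 - 5 = -8)
F(z) = 3/2 + z/2 (F(z) = (z + ((1 + z) + 5))/4 = (z + (6 + z))*(¼) = (6 + 2*z)*(¼) = 3/2 + z/2)
F(t) + 34*d(-3, 8) = (3/2 + (½)*(-8)) + 34*(-3) = (3/2 - 4) - 102 = -5/2 - 102 = -209/2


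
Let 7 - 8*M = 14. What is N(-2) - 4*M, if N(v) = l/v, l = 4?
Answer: 3/2 ≈ 1.5000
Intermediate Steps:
M = -7/8 (M = 7/8 - 1/8*14 = 7/8 - 7/4 = -7/8 ≈ -0.87500)
N(v) = 4/v
N(-2) - 4*M = 4/(-2) - 4*(-7/8) = 4*(-1/2) + 7/2 = -2 + 7/2 = 3/2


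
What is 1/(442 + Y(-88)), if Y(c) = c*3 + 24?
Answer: 1/202 ≈ 0.0049505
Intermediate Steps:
Y(c) = 24 + 3*c (Y(c) = 3*c + 24 = 24 + 3*c)
1/(442 + Y(-88)) = 1/(442 + (24 + 3*(-88))) = 1/(442 + (24 - 264)) = 1/(442 - 240) = 1/202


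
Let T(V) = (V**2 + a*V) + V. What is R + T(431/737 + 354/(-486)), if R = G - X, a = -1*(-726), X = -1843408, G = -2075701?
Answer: -828201902020121/3563731809 ≈ -2.3240e+5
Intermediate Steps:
a = 726
R = -232293 (R = -2075701 - 1*(-1843408) = -2075701 + 1843408 = -232293)
T(V) = V**2 + 727*V (T(V) = (V**2 + 726*V) + V = V**2 + 727*V)
R + T(431/737 + 354/(-486)) = -232293 + (431/737 + 354/(-486))*(727 + (431/737 + 354/(-486))) = -232293 + (431*(1/737) + 354*(-1/486))*(727 + (431*(1/737) + 354*(-1/486))) = -232293 + (431/737 - 59/81)*(727 + (431/737 - 59/81)) = -232293 - 8572*(727 - 8572/59697)/59697 = -232293 - 8572/59697*43391147/59697 = -232293 - 371948912084/3563731809 = -828201902020121/3563731809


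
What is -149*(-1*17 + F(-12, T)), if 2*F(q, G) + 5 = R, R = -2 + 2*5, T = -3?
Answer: 4619/2 ≈ 2309.5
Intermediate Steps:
R = 8 (R = -2 + 10 = 8)
F(q, G) = 3/2 (F(q, G) = -5/2 + (½)*8 = -5/2 + 4 = 3/2)
-149*(-1*17 + F(-12, T)) = -149*(-1*17 + 3/2) = -149*(-17 + 3/2) = -149*(-31/2) = 4619/2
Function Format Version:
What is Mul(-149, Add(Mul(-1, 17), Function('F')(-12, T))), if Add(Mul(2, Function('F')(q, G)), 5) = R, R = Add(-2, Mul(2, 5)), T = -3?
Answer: Rational(4619, 2) ≈ 2309.5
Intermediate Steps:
R = 8 (R = Add(-2, 10) = 8)
Function('F')(q, G) = Rational(3, 2) (Function('F')(q, G) = Add(Rational(-5, 2), Mul(Rational(1, 2), 8)) = Add(Rational(-5, 2), 4) = Rational(3, 2))
Mul(-149, Add(Mul(-1, 17), Function('F')(-12, T))) = Mul(-149, Add(Mul(-1, 17), Rational(3, 2))) = Mul(-149, Add(-17, Rational(3, 2))) = Mul(-149, Rational(-31, 2)) = Rational(4619, 2)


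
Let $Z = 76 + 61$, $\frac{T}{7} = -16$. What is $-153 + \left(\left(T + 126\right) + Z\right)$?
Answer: $-2$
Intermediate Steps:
$T = -112$ ($T = 7 \left(-16\right) = -112$)
$Z = 137$
$-153 + \left(\left(T + 126\right) + Z\right) = -153 + \left(\left(-112 + 126\right) + 137\right) = -153 + \left(14 + 137\right) = -153 + 151 = -2$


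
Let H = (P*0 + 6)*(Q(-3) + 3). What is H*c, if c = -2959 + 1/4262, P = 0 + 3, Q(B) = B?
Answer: 0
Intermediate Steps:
P = 3
c = -12611257/4262 (c = -2959 + 1/4262 = -12611257/4262 ≈ -2959.0)
H = 0 (H = (3*0 + 6)*(-3 + 3) = (0 + 6)*0 = 6*0 = 0)
H*c = 0*(-12611257/4262) = 0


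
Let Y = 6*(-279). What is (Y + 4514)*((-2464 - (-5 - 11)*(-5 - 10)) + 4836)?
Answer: 6054880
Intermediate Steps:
Y = -1674
(Y + 4514)*((-2464 - (-5 - 11)*(-5 - 10)) + 4836) = (-1674 + 4514)*((-2464 - (-5 - 11)*(-5 - 10)) + 4836) = 2840*((-2464 - (-16)*(-15)) + 4836) = 2840*((-2464 - 1*240) + 4836) = 2840*((-2464 - 240) + 4836) = 2840*(-2704 + 4836) = 2840*2132 = 6054880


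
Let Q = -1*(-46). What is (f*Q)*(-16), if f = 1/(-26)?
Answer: 368/13 ≈ 28.308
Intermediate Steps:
Q = 46
f = -1/26 ≈ -0.038462
(f*Q)*(-16) = -1/26*46*(-16) = -23/13*(-16) = 368/13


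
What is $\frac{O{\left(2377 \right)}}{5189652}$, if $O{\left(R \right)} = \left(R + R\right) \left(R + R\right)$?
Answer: $\frac{5650129}{1297413} \approx 4.3549$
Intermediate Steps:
$O{\left(R \right)} = 4 R^{2}$ ($O{\left(R \right)} = 2 R 2 R = 4 R^{2}$)
$\frac{O{\left(2377 \right)}}{5189652} = \frac{4 \cdot 2377^{2}}{5189652} = 4 \cdot 5650129 \cdot \frac{1}{5189652} = 22600516 \cdot \frac{1}{5189652} = \frac{5650129}{1297413}$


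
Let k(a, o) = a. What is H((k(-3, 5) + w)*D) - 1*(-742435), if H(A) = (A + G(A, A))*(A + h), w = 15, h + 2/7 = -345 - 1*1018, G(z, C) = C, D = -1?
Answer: 5428093/7 ≈ 7.7544e+5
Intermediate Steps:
h = -9543/7 (h = -2/7 + (-345 - 1*1018) = -2/7 + (-345 - 1018) = -2/7 - 1363 = -9543/7 ≈ -1363.3)
H(A) = 2*A*(-9543/7 + A) (H(A) = (A + A)*(A - 9543/7) = (2*A)*(-9543/7 + A) = 2*A*(-9543/7 + A))
H((k(-3, 5) + w)*D) - 1*(-742435) = 2*((-3 + 15)*(-1))*(-9543 + 7*((-3 + 15)*(-1)))/7 - 1*(-742435) = 2*(12*(-1))*(-9543 + 7*(12*(-1)))/7 + 742435 = (2/7)*(-12)*(-9543 + 7*(-12)) + 742435 = (2/7)*(-12)*(-9543 - 84) + 742435 = (2/7)*(-12)*(-9627) + 742435 = 231048/7 + 742435 = 5428093/7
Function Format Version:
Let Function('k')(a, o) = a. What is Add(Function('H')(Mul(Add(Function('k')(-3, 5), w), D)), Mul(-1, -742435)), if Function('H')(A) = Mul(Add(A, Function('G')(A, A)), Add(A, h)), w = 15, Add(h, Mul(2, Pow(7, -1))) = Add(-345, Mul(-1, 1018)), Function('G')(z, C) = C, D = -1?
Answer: Rational(5428093, 7) ≈ 7.7544e+5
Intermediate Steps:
h = Rational(-9543, 7) (h = Add(Rational(-2, 7), Add(-345, Mul(-1, 1018))) = Add(Rational(-2, 7), Add(-345, -1018)) = Add(Rational(-2, 7), -1363) = Rational(-9543, 7) ≈ -1363.3)
Function('H')(A) = Mul(2, A, Add(Rational(-9543, 7), A)) (Function('H')(A) = Mul(Add(A, A), Add(A, Rational(-9543, 7))) = Mul(Mul(2, A), Add(Rational(-9543, 7), A)) = Mul(2, A, Add(Rational(-9543, 7), A)))
Add(Function('H')(Mul(Add(Function('k')(-3, 5), w), D)), Mul(-1, -742435)) = Add(Mul(Rational(2, 7), Mul(Add(-3, 15), -1), Add(-9543, Mul(7, Mul(Add(-3, 15), -1)))), Mul(-1, -742435)) = Add(Mul(Rational(2, 7), Mul(12, -1), Add(-9543, Mul(7, Mul(12, -1)))), 742435) = Add(Mul(Rational(2, 7), -12, Add(-9543, Mul(7, -12))), 742435) = Add(Mul(Rational(2, 7), -12, Add(-9543, -84)), 742435) = Add(Mul(Rational(2, 7), -12, -9627), 742435) = Add(Rational(231048, 7), 742435) = Rational(5428093, 7)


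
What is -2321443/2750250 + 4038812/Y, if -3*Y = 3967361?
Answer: -42533230530923/10911234590250 ≈ -3.8981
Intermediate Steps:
Y = -3967361/3 (Y = -1/3*3967361 = -3967361/3 ≈ -1.3225e+6)
-2321443/2750250 + 4038812/Y = -2321443/2750250 + 4038812/(-3967361/3) = -2321443*1/2750250 + 4038812*(-3/3967361) = -2321443/2750250 - 12116436/3967361 = -42533230530923/10911234590250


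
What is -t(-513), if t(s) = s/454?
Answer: 513/454 ≈ 1.1300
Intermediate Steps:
t(s) = s/454 (t(s) = s*(1/454) = s/454)
-t(-513) = -(-513)/454 = -1*(-513/454) = 513/454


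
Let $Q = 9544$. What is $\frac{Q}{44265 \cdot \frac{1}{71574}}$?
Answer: $\frac{227700752}{14755} \approx 15432.0$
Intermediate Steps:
$\frac{Q}{44265 \cdot \frac{1}{71574}} = \frac{9544}{44265 \cdot \frac{1}{71574}} = \frac{9544}{\frac{14755}{23858}} = 9544 \cdot \frac{23858}{14755} = \frac{227700752}{14755}$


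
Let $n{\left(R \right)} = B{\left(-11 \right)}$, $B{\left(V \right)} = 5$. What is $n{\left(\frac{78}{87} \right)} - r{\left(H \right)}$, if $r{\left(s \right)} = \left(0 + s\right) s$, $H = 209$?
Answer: $-43676$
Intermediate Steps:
$n{\left(R \right)} = 5$
$r{\left(s \right)} = s^{2}$ ($r{\left(s \right)} = s s = s^{2}$)
$n{\left(\frac{78}{87} \right)} - r{\left(H \right)} = 5 - 209^{2} = 5 - 43681 = -43676$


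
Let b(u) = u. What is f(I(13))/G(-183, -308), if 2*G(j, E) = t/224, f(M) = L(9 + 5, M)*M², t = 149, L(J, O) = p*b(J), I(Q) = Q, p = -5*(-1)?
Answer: 5299840/149 ≈ 35569.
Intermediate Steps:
p = 5
L(J, O) = 5*J
f(M) = 70*M² (f(M) = (5*(9 + 5))*M² = (5*14)*M² = 70*M²)
G(j, E) = 149/448 (G(j, E) = (149/224)/2 = (149*(1/224))/2 = (½)*(149/224) = 149/448)
f(I(13))/G(-183, -308) = (70*13²)/(149/448) = (70*169)*(448/149) = 11830*(448/149) = 5299840/149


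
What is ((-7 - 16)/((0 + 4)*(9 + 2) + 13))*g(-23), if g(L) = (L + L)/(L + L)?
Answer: -23/57 ≈ -0.40351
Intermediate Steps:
g(L) = 1 (g(L) = (2*L)/((2*L)) = (2*L)*(1/(2*L)) = 1)
((-7 - 16)/((0 + 4)*(9 + 2) + 13))*g(-23) = ((-7 - 16)/((0 + 4)*(9 + 2) + 13))*1 = -23/(4*11 + 13)*1 = -23/(44 + 13)*1 = -23/57*1 = -23/57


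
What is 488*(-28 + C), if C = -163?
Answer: -93208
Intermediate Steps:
488*(-28 + C) = 488*(-28 - 163) = 488*(-191) = -93208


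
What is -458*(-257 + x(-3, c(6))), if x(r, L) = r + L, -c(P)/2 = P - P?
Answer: 119080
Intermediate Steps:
c(P) = 0 (c(P) = -2*(P - P) = -2*0 = 0)
x(r, L) = L + r
-458*(-257 + x(-3, c(6))) = -458*(-257 + (0 - 3)) = -458*(-257 - 3) = -458*(-260) = 119080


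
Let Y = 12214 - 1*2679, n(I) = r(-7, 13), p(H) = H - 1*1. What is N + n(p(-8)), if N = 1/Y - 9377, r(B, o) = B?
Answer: -89476439/9535 ≈ -9384.0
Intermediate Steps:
p(H) = -1 + H (p(H) = H - 1 = -1 + H)
n(I) = -7
Y = 9535 (Y = 12214 - 2679 = 9535)
N = -89409694/9535 (N = 1/9535 - 9377 = -89409694/9535 ≈ -9377.0)
N + n(p(-8)) = -89409694/9535 - 7 = -89476439/9535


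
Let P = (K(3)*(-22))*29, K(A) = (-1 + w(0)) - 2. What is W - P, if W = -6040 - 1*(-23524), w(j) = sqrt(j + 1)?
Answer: 16208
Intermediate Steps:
w(j) = sqrt(1 + j)
K(A) = -2 (K(A) = (-1 + sqrt(1 + 0)) - 2 = (-1 + sqrt(1)) - 2 = (-1 + 1) - 2 = 0 - 2 = -2)
P = 1276 (P = -2*(-22)*29 = 44*29 = 1276)
W = 17484 (W = -6040 + 23524 = 17484)
W - P = 17484 - 1*1276 = 17484 - 1276 = 16208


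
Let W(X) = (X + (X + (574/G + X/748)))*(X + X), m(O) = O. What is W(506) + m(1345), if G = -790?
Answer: 6885818097/6715 ≈ 1.0254e+6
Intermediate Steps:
W(X) = 2*X*(-287/395 + 1497*X/748) (W(X) = (X + (X + (574/(-790) + X/748)))*(X + X) = (X + (X + (574*(-1/790) + X*(1/748))))*(2*X) = (X + (X + (-287/395 + X/748)))*(2*X) = (X + (-287/395 + 749*X/748))*(2*X) = (-287/395 + 1497*X/748)*(2*X) = 2*X*(-287/395 + 1497*X/748))
W(506) + m(1345) = (1/147730)*506*(-214676 + 591315*506) + 1345 = (1/147730)*506*(-214676 + 299205390) + 1345 = (1/147730)*506*298990714 + 1345 = 6876786422/6715 + 1345 = 6885818097/6715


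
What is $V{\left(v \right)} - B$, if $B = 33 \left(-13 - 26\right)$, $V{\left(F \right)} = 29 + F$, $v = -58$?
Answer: $1258$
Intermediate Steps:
$B = -1287$ ($B = 33 \left(-39\right) = -1287$)
$V{\left(v \right)} - B = \left(29 - 58\right) - -1287 = -29 + 1287 = 1258$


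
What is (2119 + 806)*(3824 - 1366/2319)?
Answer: 8644827750/773 ≈ 1.1183e+7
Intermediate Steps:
(2119 + 806)*(3824 - 1366/2319) = 2925*(3824 - 1366*1/2319) = 2925*(3824 - 1366/2319) = 2925*(8866490/2319) = 8644827750/773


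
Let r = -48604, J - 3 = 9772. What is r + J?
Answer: -38829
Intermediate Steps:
J = 9775 (J = 3 + 9772 = 9775)
r + J = -48604 + 9775 = -38829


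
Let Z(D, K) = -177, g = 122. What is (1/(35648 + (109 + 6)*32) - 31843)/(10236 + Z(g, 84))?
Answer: -417440501/131866784 ≈ -3.1656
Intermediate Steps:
(1/(35648 + (109 + 6)*32) - 31843)/(10236 + Z(g, 84)) = (1/(35648 + (109 + 6)*32) - 31843)/(10236 - 177) = (1/(35648 + 115*32) - 31843)/10059 = (1/(35648 + 3680) - 31843)*(1/10059) = (1/39328 - 31843)*(1/10059) = -1252321503/39328*1/10059 = -417440501/131866784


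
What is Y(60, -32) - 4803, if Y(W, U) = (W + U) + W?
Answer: -4715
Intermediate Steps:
Y(W, U) = U + 2*W (Y(W, U) = (U + W) + W = U + 2*W)
Y(60, -32) - 4803 = (-32 + 2*60) - 4803 = (-32 + 120) - 4803 = 88 - 4803 = -4715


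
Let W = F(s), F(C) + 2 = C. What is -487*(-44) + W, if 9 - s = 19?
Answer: 21416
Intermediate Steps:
s = -10 (s = 9 - 1*19 = 9 - 19 = -10)
F(C) = -2 + C
W = -12 (W = -2 - 10 = -12)
-487*(-44) + W = -487*(-44) - 12 = 21428 - 12 = 21416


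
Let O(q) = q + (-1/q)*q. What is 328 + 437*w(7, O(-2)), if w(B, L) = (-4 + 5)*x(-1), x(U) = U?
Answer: -109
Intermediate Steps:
O(q) = -1 + q (O(q) = q - 1 = -1 + q)
w(B, L) = -1 (w(B, L) = (-4 + 5)*(-1) = 1*(-1) = -1)
328 + 437*w(7, O(-2)) = 328 + 437*(-1) = 328 - 437 = -109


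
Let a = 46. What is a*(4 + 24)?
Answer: 1288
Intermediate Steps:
a*(4 + 24) = 46*(4 + 24) = 46*28 = 1288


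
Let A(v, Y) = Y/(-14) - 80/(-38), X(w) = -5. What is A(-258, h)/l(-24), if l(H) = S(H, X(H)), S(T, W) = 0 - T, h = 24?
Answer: 13/798 ≈ 0.016291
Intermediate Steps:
A(v, Y) = 40/19 - Y/14 (A(v, Y) = Y*(-1/14) - 80*(-1/38) = -Y/14 + 40/19 = 40/19 - Y/14)
S(T, W) = -T
l(H) = -H
A(-258, h)/l(-24) = (40/19 - 1/14*24)/((-1*(-24))) = (40/19 - 12/7)/24 = (52/133)*(1/24) = 13/798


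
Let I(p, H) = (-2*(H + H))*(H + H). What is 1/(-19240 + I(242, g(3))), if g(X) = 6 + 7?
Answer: -1/20592 ≈ -4.8563e-5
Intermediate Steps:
g(X) = 13
I(p, H) = -8*H**2 (I(p, H) = (-4*H)*(2*H) = -8*H**2)
1/(-19240 + I(242, g(3))) = 1/(-19240 - 8*13**2) = 1/(-19240 - 8*169) = 1/(-19240 - 1352) = 1/(-20592) = -1/20592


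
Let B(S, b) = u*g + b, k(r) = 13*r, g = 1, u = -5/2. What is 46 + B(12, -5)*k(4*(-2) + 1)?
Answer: 1457/2 ≈ 728.50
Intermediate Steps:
u = -5/2 (u = -5*½ = -5/2 ≈ -2.5000)
B(S, b) = -5/2 + b (B(S, b) = -5/2*1 + b = -5/2 + b)
46 + B(12, -5)*k(4*(-2) + 1) = 46 + (-5/2 - 5)*(13*(4*(-2) + 1)) = 46 - 195*(-8 + 1)/2 = 46 - 195*(-7)/2 = 46 - 15/2*(-91) = 46 + 1365/2 = 1457/2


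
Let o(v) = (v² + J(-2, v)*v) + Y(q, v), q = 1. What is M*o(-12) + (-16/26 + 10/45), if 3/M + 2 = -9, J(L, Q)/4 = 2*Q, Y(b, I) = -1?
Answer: -455051/1287 ≈ -353.58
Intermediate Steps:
J(L, Q) = 8*Q (J(L, Q) = 4*(2*Q) = 8*Q)
M = -3/11 (M = 3/(-2 - 9) = 3/(-11) = 3*(-1/11) = -3/11 ≈ -0.27273)
o(v) = -1 + 9*v² (o(v) = (v² + (8*v)*v) - 1 = (v² + 8*v²) - 1 = 9*v² - 1 = -1 + 9*v²)
M*o(-12) + (-16/26 + 10/45) = -3*(-1 + 9*(-12)²)/11 + (-16/26 + 10/45) = -3*(-1 + 9*144)/11 + (-16*1/26 + 10*(1/45)) = -3*(-1 + 1296)/11 + (-8/13 + 2/9) = -3/11*1295 - 46/117 = -3885/11 - 46/117 = -455051/1287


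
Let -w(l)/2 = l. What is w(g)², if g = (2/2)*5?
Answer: 100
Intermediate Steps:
g = 5 (g = (2*(½))*5 = 1*5 = 5)
w(l) = -2*l
w(g)² = (-2*5)² = (-10)² = 100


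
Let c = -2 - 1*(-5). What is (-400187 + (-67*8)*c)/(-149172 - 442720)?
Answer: 401795/591892 ≈ 0.67883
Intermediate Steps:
c = 3 (c = -2 + 5 = 3)
(-400187 + (-67*8)*c)/(-149172 - 442720) = (-400187 - 67*8*3)/(-149172 - 442720) = (-400187 - 536*3)/(-591892) = (-400187 - 1608)*(-1/591892) = -401795*(-1/591892) = 401795/591892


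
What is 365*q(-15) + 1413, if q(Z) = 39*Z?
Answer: -212112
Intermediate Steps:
365*q(-15) + 1413 = 365*(39*(-15)) + 1413 = 365*(-585) + 1413 = -213525 + 1413 = -212112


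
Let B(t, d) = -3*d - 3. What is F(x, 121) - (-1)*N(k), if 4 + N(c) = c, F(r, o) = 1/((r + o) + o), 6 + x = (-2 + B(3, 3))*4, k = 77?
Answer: 13141/180 ≈ 73.006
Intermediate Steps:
B(t, d) = -3 - 3*d
x = -62 (x = -6 + (-2 + (-3 - 3*3))*4 = -6 + (-2 + (-3 - 9))*4 = -6 + (-2 - 12)*4 = -6 - 14*4 = -6 - 56 = -62)
F(r, o) = 1/(r + 2*o) (F(r, o) = 1/((o + r) + o) = 1/(r + 2*o))
N(c) = -4 + c
F(x, 121) - (-1)*N(k) = 1/(-62 + 2*121) - (-1)*(-4 + 77) = 1/(-62 + 242) - (-1)*73 = 1/180 - 1*(-73) = 1/180 + 73 = 13141/180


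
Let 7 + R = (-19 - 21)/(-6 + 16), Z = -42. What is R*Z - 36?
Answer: 426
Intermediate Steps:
R = -11 (R = -7 + (-19 - 21)/(-6 + 16) = -7 - 40/10 = -7 - 40*1/10 = -7 - 4 = -11)
R*Z - 36 = -11*(-42) - 36 = 462 - 36 = 426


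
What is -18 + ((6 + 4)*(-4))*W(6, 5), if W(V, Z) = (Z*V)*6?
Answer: -7218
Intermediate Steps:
W(V, Z) = 6*V*Z (W(V, Z) = (V*Z)*6 = 6*V*Z)
-18 + ((6 + 4)*(-4))*W(6, 5) = -18 + ((6 + 4)*(-4))*(6*6*5) = -18 + (10*(-4))*180 = -18 - 40*180 = -18 - 7200 = -7218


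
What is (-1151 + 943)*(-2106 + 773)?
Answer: 277264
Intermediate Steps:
(-1151 + 943)*(-2106 + 773) = -208*(-1333) = 277264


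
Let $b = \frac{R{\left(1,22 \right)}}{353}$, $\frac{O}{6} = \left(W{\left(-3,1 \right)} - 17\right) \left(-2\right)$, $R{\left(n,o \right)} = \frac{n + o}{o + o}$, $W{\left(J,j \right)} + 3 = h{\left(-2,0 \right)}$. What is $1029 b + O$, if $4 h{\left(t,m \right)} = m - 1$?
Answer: $\frac{3797943}{15532} \approx 244.52$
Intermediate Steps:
$h{\left(t,m \right)} = - \frac{1}{4} + \frac{m}{4}$ ($h{\left(t,m \right)} = \frac{m - 1}{4} = \frac{-1 + m}{4} = - \frac{1}{4} + \frac{m}{4}$)
$W{\left(J,j \right)} = - \frac{13}{4}$ ($W{\left(J,j \right)} = -3 + \left(- \frac{1}{4} + \frac{1}{4} \cdot 0\right) = -3 + \left(- \frac{1}{4} + 0\right) = -3 - \frac{1}{4} = - \frac{13}{4}$)
$R{\left(n,o \right)} = \frac{n + o}{2 o}$
$O = 243$ ($O = 6 \left(- \frac{13}{4} - 17\right) \left(-2\right) = 6 \left(\left(- \frac{81}{4}\right) \left(-2\right)\right) = 6 \cdot \frac{81}{2} = 243$)
$b = \frac{23}{15532}$ ($b = \frac{\frac{1}{2} \cdot \frac{1}{22} \left(1 + 22\right)}{353} = \frac{1}{2} \cdot \frac{1}{22} \cdot 23 \cdot \frac{1}{353} = \frac{23}{44} \cdot \frac{1}{353} = \frac{23}{15532} \approx 0.0014808$)
$1029 b + O = 1029 \cdot \frac{23}{15532} + 243 = \frac{23667}{15532} + 243 = \frac{3797943}{15532}$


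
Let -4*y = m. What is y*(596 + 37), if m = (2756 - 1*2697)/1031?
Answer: -37347/4124 ≈ -9.0560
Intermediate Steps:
m = 59/1031 (m = (2756 - 2697)*(1/1031) = 59*(1/1031) = 59/1031 ≈ 0.057226)
y = -59/4124 (y = -¼*59/1031 = -59/4124 ≈ -0.014307)
y*(596 + 37) = -59*(596 + 37)/4124 = -59/4124*633 = -37347/4124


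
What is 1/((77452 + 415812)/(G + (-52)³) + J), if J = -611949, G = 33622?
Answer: -53493/32735234489 ≈ -1.6341e-6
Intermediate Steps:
1/((77452 + 415812)/(G + (-52)³) + J) = 1/((77452 + 415812)/(33622 + (-52)³) - 611949) = 1/(493264/(33622 - 140608) - 611949) = 1/(493264/(-106986) - 611949) = 1/(493264*(-1/106986) - 611949) = 1/(-246632/53493 - 611949) = 1/(-32735234489/53493) = -53493/32735234489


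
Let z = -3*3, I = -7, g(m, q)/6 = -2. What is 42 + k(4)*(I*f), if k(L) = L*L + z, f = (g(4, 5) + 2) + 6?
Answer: 238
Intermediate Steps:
g(m, q) = -12 (g(m, q) = 6*(-2) = -12)
f = -4 (f = (-12 + 2) + 6 = -10 + 6 = -4)
z = -9
k(L) = -9 + L² (k(L) = L*L - 9 = L² - 9 = -9 + L²)
42 + k(4)*(I*f) = 42 + (-9 + 4²)*(-7*(-4)) = 42 + (-9 + 16)*28 = 42 + 7*28 = 42 + 196 = 238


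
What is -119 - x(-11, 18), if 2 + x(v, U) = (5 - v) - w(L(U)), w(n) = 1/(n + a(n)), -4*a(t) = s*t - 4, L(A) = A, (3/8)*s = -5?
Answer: -10506/79 ≈ -132.99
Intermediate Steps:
s = -40/3 (s = (8/3)*(-5) = -40/3 ≈ -13.333)
a(t) = 1 + 10*t/3 (a(t) = -(-40*t/3 - 4)/4 = -(-4 - 40*t/3)/4 = 1 + 10*t/3)
w(n) = 1/(1 + 13*n/3) (w(n) = 1/(n + (1 + 10*n/3)) = 1/(1 + 13*n/3))
x(v, U) = 3 - v - 3/(3 + 13*U) (x(v, U) = -2 + ((5 - v) - 3/(3 + 13*U)) = -2 + (5 - v - 3/(3 + 13*U)) = 3 - v - 3/(3 + 13*U))
-119 - x(-11, 18) = -119 - (-3 + (3 - 1*(-11))*(3 + 13*18))/(3 + 13*18) = -119 - (-3 + (3 + 11)*(3 + 234))/(3 + 234) = -119 - (-3 + 14*237)/237 = -119 - (-3 + 3318)/237 = -119 - 3315/237 = -119 - 1*1105/79 = -119 - 1105/79 = -10506/79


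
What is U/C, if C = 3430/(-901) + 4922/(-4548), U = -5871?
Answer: 12028939254/10017181 ≈ 1200.8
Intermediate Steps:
C = -10017181/2048874 (C = 3430*(-1/901) + 4922*(-1/4548) = -3430/901 - 2461/2274 = -10017181/2048874 ≈ -4.8891)
U/C = -5871/(-10017181/2048874) = -5871*(-2048874/10017181) = 12028939254/10017181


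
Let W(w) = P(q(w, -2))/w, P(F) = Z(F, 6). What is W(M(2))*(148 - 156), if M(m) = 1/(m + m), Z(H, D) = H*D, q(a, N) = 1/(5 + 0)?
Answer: -192/5 ≈ -38.400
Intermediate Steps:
q(a, N) = ⅕ (q(a, N) = 1/5 = ⅕)
Z(H, D) = D*H
P(F) = 6*F
M(m) = 1/(2*m)
W(w) = 6/(5*w) (W(w) = (6*(⅕))/w = 6/(5*w))
W(M(2))*(148 - 156) = (6/(5*(((½)/2))))*(148 - 156) = (6/(5*(((½)*(½)))))*(-8) = (6/(5*(¼)))*(-8) = ((6/5)*4)*(-8) = (24/5)*(-8) = -192/5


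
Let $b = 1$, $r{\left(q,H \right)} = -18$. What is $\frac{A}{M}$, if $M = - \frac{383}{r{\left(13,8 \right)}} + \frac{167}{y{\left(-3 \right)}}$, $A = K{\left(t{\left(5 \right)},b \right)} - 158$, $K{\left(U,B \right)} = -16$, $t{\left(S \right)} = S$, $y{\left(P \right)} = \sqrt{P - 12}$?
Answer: $- \frac{5997780}{3745457} - \frac{3138264 i \sqrt{15}}{3745457} \approx -1.6013 - 3.2451 i$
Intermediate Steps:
$y{\left(P \right)} = \sqrt{-12 + P}$
$A = -174$ ($A = -16 - 158 = -174$)
$M = \frac{383}{18} - \frac{167 i \sqrt{15}}{15}$ ($M = - \frac{383}{-18} + \frac{167}{\sqrt{-12 - 3}} = \left(-383\right) \left(- \frac{1}{18}\right) + \frac{167}{\sqrt{-15}} = \frac{383}{18} + \frac{167}{i \sqrt{15}} = \frac{383}{18} + 167 \left(- \frac{i \sqrt{15}}{15}\right) = \frac{383}{18} - \frac{167 i \sqrt{15}}{15} \approx 21.278 - 43.119 i$)
$\frac{A}{M} = - \frac{174}{\frac{383}{18} - \frac{167 i \sqrt{15}}{15}}$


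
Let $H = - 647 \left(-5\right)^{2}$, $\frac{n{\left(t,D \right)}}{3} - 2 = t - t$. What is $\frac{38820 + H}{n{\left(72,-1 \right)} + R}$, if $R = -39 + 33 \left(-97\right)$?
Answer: $- \frac{3235}{462} \approx -7.0022$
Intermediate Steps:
$n{\left(t,D \right)} = 6$ ($n{\left(t,D \right)} = 6 + 3 \left(t - t\right) = 6 + 3 \cdot 0 = 6 + 0 = 6$)
$H = -16175$ ($H = \left(-647\right) 25 = -16175$)
$R = -3240$ ($R = -39 - 3201 = -3240$)
$\frac{38820 + H}{n{\left(72,-1 \right)} + R} = \frac{38820 - 16175}{6 - 3240} = \frac{22645}{-3234} = 22645 \left(- \frac{1}{3234}\right) = - \frac{3235}{462}$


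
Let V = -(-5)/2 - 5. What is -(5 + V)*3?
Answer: -15/2 ≈ -7.5000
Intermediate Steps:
V = -5/2 (V = -(-5)/2 - 5 = -1*(-5/2) - 5 = 5/2 - 5 = -5/2 ≈ -2.5000)
-(5 + V)*3 = -(5 - 5/2)*3 = -5*3/2 = -1*15/2 = -15/2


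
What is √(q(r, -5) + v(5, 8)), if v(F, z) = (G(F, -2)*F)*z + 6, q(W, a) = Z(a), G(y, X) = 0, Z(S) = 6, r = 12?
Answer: 2*√3 ≈ 3.4641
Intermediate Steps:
q(W, a) = 6
v(F, z) = 6 (v(F, z) = (0*F)*z + 6 = 0*z + 6 = 0 + 6 = 6)
√(q(r, -5) + v(5, 8)) = √(6 + 6) = √12 = 2*√3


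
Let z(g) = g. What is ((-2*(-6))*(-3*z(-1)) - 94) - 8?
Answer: -66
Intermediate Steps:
((-2*(-6))*(-3*z(-1)) - 94) - 8 = ((-2*(-6))*(-3*(-1)) - 94) - 8 = (12*3 - 94) - 8 = (36 - 94) - 8 = -58 - 8 = -66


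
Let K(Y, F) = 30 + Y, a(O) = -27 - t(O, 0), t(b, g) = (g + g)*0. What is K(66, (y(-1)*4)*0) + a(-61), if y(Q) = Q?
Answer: 69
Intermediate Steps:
t(b, g) = 0 (t(b, g) = (2*g)*0 = 0)
a(O) = -27 (a(O) = -27 - 1*0 = -27 + 0 = -27)
K(66, (y(-1)*4)*0) + a(-61) = (30 + 66) - 27 = 96 - 27 = 69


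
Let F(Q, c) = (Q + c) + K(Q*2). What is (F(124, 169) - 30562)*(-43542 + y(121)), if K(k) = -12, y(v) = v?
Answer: 1314831301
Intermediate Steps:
F(Q, c) = -12 + Q + c (F(Q, c) = (Q + c) - 12 = -12 + Q + c)
(F(124, 169) - 30562)*(-43542 + y(121)) = ((-12 + 124 + 169) - 30562)*(-43542 + 121) = (281 - 30562)*(-43421) = -30281*(-43421) = 1314831301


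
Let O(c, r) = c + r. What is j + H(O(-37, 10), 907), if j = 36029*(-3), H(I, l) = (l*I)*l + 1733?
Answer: -22317877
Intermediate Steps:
H(I, l) = 1733 + I*l**2 (H(I, l) = (I*l)*l + 1733 = I*l**2 + 1733 = 1733 + I*l**2)
j = -108087
j + H(O(-37, 10), 907) = -108087 + (1733 + (-37 + 10)*907**2) = -108087 + (1733 - 27*822649) = -108087 + (1733 - 22211523) = -108087 - 22209790 = -22317877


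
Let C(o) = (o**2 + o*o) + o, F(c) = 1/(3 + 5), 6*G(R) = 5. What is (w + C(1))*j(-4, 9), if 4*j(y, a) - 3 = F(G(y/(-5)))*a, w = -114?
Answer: -3663/32 ≈ -114.47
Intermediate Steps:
G(R) = 5/6 (G(R) = (1/6)*5 = 5/6)
F(c) = 1/8
C(o) = o + 2*o**2 (C(o) = (o**2 + o**2) + o = 2*o**2 + o = o + 2*o**2)
j(y, a) = 3/4 + a/32 (j(y, a) = 3/4 + (a/8)/4 = 3/4 + a/32)
(w + C(1))*j(-4, 9) = (-114 + 1*(1 + 2*1))*(3/4 + (1/32)*9) = (-114 + 1*(1 + 2))*(3/4 + 9/32) = (-114 + 1*3)*(33/32) = (-114 + 3)*(33/32) = -111*33/32 = -3663/32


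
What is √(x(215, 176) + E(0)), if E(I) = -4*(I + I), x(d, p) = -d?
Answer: I*√215 ≈ 14.663*I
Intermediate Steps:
E(I) = -8*I
√(x(215, 176) + E(0)) = √(-1*215 - 8*0) = √(-215 + 0) = √(-215) = I*√215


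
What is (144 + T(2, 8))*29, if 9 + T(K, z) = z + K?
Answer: 4205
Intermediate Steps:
T(K, z) = -9 + K + z (T(K, z) = -9 + (z + K) = -9 + (K + z) = -9 + K + z)
(144 + T(2, 8))*29 = (144 + (-9 + 2 + 8))*29 = (144 + 1)*29 = 145*29 = 4205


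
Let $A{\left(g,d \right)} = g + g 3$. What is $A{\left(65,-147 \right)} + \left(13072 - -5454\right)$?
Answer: $18786$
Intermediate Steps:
$A{\left(g,d \right)} = 4 g$ ($A{\left(g,d \right)} = g + 3 g = 4 g$)
$A{\left(65,-147 \right)} + \left(13072 - -5454\right) = 4 \cdot 65 + \left(13072 - -5454\right) = 260 + \left(13072 + 5454\right) = 260 + 18526 = 18786$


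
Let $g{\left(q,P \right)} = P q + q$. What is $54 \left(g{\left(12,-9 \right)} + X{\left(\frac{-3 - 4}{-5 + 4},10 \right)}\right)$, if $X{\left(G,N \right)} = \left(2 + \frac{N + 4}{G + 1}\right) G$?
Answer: $- \frac{7533}{2} \approx -3766.5$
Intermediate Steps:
$g{\left(q,P \right)} = q + P q$
$X{\left(G,N \right)} = G \left(2 + \frac{4 + N}{1 + G}\right)$ ($X{\left(G,N \right)} = \left(2 + \frac{4 + N}{1 + G}\right) G = G \left(2 + \frac{4 + N}{1 + G}\right)$)
$54 \left(g{\left(12,-9 \right)} + X{\left(\frac{-3 - 4}{-5 + 4},10 \right)}\right) = 54 \left(12 \left(1 - 9\right) + \frac{\frac{-3 - 4}{-5 + 4} \left(6 + 10 + 2 \frac{-3 - 4}{-5 + 4}\right)}{1 + \frac{-3 - 4}{-5 + 4}}\right) = 54 \left(12 \left(-8\right) + \frac{- \frac{7}{-1} \left(6 + 10 + 2 \left(- \frac{7}{-1}\right)\right)}{1 - \frac{7}{-1}}\right) = 54 \left(-96 + \frac{\left(-7\right) \left(-1\right) \left(6 + 10 + 2 \left(\left(-7\right) \left(-1\right)\right)\right)}{1 - -7}\right) = 54 \left(-96 + \frac{7 \left(6 + 10 + 2 \cdot 7\right)}{1 + 7}\right) = 54 \left(-96 + \frac{7 \left(6 + 10 + 14\right)}{8}\right) = 54 \left(-96 + 7 \cdot \frac{1}{8} \cdot 30\right) = 54 \left(-96 + \frac{105}{4}\right) = 54 \left(- \frac{279}{4}\right) = - \frac{7533}{2}$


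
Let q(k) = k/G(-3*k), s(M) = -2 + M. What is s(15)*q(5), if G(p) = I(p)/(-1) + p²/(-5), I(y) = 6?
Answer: -65/51 ≈ -1.2745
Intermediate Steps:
G(p) = -6 - p²/5 (G(p) = 6/(-1) + p²/(-5) = 6*(-1) + p²*(-⅕) = -6 - p²/5)
q(k) = k/(-6 - 9*k²/5)
s(15)*q(5) = (-2 + 15)*(-5*5/(30 + 9*5²)) = 13*(-5*5/(30 + 9*25)) = 13*(-5*5/(30 + 225)) = 13*(-5*5/255) = 13*(-5*5*1/255) = 13*(-5/51) = -65/51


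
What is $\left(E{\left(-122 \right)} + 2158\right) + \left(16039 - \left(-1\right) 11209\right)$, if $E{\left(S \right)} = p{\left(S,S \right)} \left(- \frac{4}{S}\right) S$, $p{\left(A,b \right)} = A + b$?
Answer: $30382$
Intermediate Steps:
$E{\left(S \right)} = - 8 S$ ($E{\left(S \right)} = \left(S + S\right) \left(- \frac{4}{S}\right) S = 2 S \left(- \frac{4}{S}\right) S = - 8 S$)
$\left(E{\left(-122 \right)} + 2158\right) + \left(16039 - \left(-1\right) 11209\right) = \left(\left(-8\right) \left(-122\right) + 2158\right) + \left(16039 - \left(-1\right) 11209\right) = \left(976 + 2158\right) + \left(16039 - -11209\right) = 3134 + \left(16039 + 11209\right) = 3134 + 27248 = 30382$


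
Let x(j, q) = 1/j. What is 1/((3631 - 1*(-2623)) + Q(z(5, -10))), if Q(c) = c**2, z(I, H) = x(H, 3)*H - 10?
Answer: 1/6335 ≈ 0.00015785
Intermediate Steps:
z(I, H) = -9 (z(I, H) = H/H - 10 = 1 - 10 = -9)
1/((3631 - 1*(-2623)) + Q(z(5, -10))) = 1/((3631 - 1*(-2623)) + (-9)**2) = 1/((3631 + 2623) + 81) = 1/(6254 + 81) = 1/6335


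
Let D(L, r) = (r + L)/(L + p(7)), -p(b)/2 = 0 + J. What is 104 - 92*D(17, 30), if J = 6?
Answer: -3804/5 ≈ -760.80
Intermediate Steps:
p(b) = -12 (p(b) = -2*(0 + 6) = -2*6 = -12)
D(L, r) = (L + r)/(-12 + L) (D(L, r) = (r + L)/(L - 12) = (L + r)/(-12 + L))
104 - 92*D(17, 30) = 104 - 92*(17 + 30)/(-12 + 17) = 104 - 92*47/5 = 104 - 4324/5 = -3804/5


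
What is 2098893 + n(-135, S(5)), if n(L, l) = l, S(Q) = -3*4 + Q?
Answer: 2098886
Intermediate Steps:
S(Q) = -12 + Q
2098893 + n(-135, S(5)) = 2098893 + (-12 + 5) = 2098893 - 7 = 2098886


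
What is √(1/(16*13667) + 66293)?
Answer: √198122611733299/54668 ≈ 257.47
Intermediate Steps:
√(1/(16*13667) + 66293) = √(1/218672 + 66293) = √(14496422897/218672) = √198122611733299/54668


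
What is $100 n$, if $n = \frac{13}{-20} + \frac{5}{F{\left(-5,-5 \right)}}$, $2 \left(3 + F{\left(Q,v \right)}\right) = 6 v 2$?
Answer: $- \frac{2645}{33} \approx -80.151$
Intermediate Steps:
$F{\left(Q,v \right)} = -3 + 6 v$ ($F{\left(Q,v \right)} = -3 + \frac{6 v 2}{2} = -3 + \frac{12 v}{2} = -3 + 6 v$)
$n = - \frac{529}{660}$ ($n = \frac{13}{-20} + \frac{5}{-3 + 6 \left(-5\right)} = 13 \left(- \frac{1}{20}\right) + \frac{5}{-3 - 30} = - \frac{13}{20} + \frac{5}{-33} = - \frac{13}{20} + 5 \left(- \frac{1}{33}\right) = - \frac{13}{20} - \frac{5}{33} = - \frac{529}{660} \approx -0.80152$)
$100 n = 100 \left(- \frac{529}{660}\right) = - \frac{2645}{33}$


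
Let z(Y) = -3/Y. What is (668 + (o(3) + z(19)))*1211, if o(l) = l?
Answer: 15435406/19 ≈ 8.1239e+5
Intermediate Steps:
(668 + (o(3) + z(19)))*1211 = (668 + (3 - 3/19))*1211 = (668 + 54/19)*1211 = (12746/19)*1211 = 15435406/19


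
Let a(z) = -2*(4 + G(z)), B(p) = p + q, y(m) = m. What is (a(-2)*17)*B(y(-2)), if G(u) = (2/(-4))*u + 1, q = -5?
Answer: 1428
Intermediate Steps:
G(u) = 1 - u/2 (G(u) = (2*(-¼))*u + 1 = -u/2 + 1 = 1 - u/2)
B(p) = -5 + p (B(p) = p - 5 = -5 + p)
a(z) = -10 + z (a(z) = -2*(4 + (1 - z/2)) = -2*(5 - z/2) = -10 + z)
(a(-2)*17)*B(y(-2)) = ((-10 - 2)*17)*(-5 - 2) = -12*17*(-7) = -204*(-7) = 1428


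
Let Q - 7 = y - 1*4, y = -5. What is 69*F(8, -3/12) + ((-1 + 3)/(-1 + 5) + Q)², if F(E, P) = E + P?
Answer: 537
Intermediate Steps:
Q = -2 (Q = 7 + (-5 - 1*4) = 7 + (-5 - 4) = 7 - 9 = -2)
69*F(8, -3/12) + ((-1 + 3)/(-1 + 5) + Q)² = 69*(8 - 3/12) + ((-1 + 3)/(-1 + 5) - 2)² = 69*(8 - 3*1/12) + (2/4 - 2)² = 69*(8 - ¼) + (2*(¼) - 2)² = 69*(31/4) + (½ - 2)² = 2139/4 + (-3/2)² = 2139/4 + 9/4 = 537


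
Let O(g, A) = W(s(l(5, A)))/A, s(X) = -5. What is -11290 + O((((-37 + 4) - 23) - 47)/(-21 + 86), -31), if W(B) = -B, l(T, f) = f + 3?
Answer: -349995/31 ≈ -11290.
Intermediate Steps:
l(T, f) = 3 + f
O(g, A) = 5/A (O(g, A) = (-1*(-5))/A = 5/A)
-11290 + O((((-37 + 4) - 23) - 47)/(-21 + 86), -31) = -11290 + 5/(-31) = -11290 + 5*(-1/31) = -11290 - 5/31 = -349995/31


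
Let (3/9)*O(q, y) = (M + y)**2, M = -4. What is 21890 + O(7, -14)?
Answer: 22862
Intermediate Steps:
O(q, y) = 3*(-4 + y)**2
21890 + O(7, -14) = 21890 + 3*(-4 - 14)**2 = 21890 + 3*(-18)**2 = 21890 + 3*324 = 21890 + 972 = 22862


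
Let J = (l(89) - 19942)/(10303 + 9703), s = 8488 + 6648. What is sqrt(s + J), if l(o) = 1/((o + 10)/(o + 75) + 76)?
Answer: sqrt(239017541097648323857)/125667689 ≈ 123.02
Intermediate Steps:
s = 15136
l(o) = 1/(76 + (10 + o)/(75 + o)) (l(o) = 1/((10 + o)/(75 + o) + 76) = 1/(76 + (10 + o)/(75 + o)))
J = -125265591/125667689 (J = ((75 + 89)/(5710 + 77*89) - 19942)/(10303 + 9703) = (164/(5710 + 6853) - 19942)/20006 = (164/12563 - 19942)*(1/20006) = -250531182/12563*1/20006 = -125265591/125667689 ≈ -0.99680)
sqrt(s + J) = sqrt(15136 - 125265591/125667689) = sqrt(1901980875113/125667689) = sqrt(239017541097648323857)/125667689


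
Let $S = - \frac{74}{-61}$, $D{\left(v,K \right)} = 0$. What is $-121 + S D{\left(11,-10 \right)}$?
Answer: $-121$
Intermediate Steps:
$S = \frac{74}{61}$ ($S = \left(-74\right) \left(- \frac{1}{61}\right) = \frac{74}{61} \approx 1.2131$)
$-121 + S D{\left(11,-10 \right)} = -121 + \frac{74}{61} \cdot 0 = -121 + 0 = -121$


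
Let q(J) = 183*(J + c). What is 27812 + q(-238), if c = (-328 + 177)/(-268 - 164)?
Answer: -2257637/144 ≈ -15678.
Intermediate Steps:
c = 151/432 (c = -151/(-432) = -151*(-1/432) = 151/432 ≈ 0.34954)
q(J) = 9211/144 + 183*J (q(J) = 183*(J + 151/432) = 183*(151/432 + J) = 9211/144 + 183*J)
27812 + q(-238) = 27812 + (9211/144 + 183*(-238)) = 27812 + (9211/144 - 43554) = 27812 - 6262565/144 = -2257637/144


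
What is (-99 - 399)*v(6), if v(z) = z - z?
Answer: 0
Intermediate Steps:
v(z) = 0
(-99 - 399)*v(6) = (-99 - 399)*0 = -498*0 = 0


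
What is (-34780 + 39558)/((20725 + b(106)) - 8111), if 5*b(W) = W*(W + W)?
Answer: 11945/42771 ≈ 0.27928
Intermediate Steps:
b(W) = 2*W**2/5 (b(W) = (W*(W + W))/5 = (W*(2*W))/5 = (2*W**2)/5 = 2*W**2/5)
(-34780 + 39558)/((20725 + b(106)) - 8111) = (-34780 + 39558)/((20725 + (2/5)*106**2) - 8111) = 4778/((20725 + (2/5)*11236) - 8111) = 4778/((20725 + 22472/5) - 8111) = 4778/(126097/5 - 8111) = 4778/(85542/5) = 4778*(5/85542) = 11945/42771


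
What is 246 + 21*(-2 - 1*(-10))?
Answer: 414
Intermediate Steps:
246 + 21*(-2 - 1*(-10)) = 246 + 21*(-2 + 10) = 246 + 21*8 = 246 + 168 = 414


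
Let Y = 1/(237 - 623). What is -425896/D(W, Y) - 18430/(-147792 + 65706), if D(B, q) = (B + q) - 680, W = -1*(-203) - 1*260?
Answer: 6749920628653/11676035769 ≈ 578.10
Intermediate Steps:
W = -57 (W = 203 - 260 = -57)
Y = -1/386 (Y = 1/(-386) = -1/386 ≈ -0.0025907)
D(B, q) = -680 + B + q
-425896/D(W, Y) - 18430/(-147792 + 65706) = -425896/(-680 - 57 - 1/386) - 18430/(-147792 + 65706) = -425896/(-284483/386) - 18430/(-82086) = -425896*(-386/284483) - 18430*(-1/82086) = 164395856/284483 + 9215/41043 = 6749920628653/11676035769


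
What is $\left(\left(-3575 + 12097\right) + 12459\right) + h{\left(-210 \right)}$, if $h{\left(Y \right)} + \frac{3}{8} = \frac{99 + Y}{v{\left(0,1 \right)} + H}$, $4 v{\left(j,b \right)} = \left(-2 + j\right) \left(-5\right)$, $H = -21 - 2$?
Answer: $\frac{6883421}{328} \approx 20986.0$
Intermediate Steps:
$H = -23$
$v{\left(j,b \right)} = \frac{5}{2} - \frac{5 j}{4}$ ($v{\left(j,b \right)} = \frac{\left(-2 + j\right) \left(-5\right)}{4} = \frac{10 - 5 j}{4} = \frac{5}{2} - \frac{5 j}{4}$)
$h{\left(Y \right)} = - \frac{1707}{328} - \frac{2 Y}{41}$ ($h{\left(Y \right)} = - \frac{3}{8} + \frac{99 + Y}{\left(\frac{5}{2} - 0\right) - 23} = - \frac{3}{8} + \frac{99 + Y}{\left(\frac{5}{2} + 0\right) - 23} = - \frac{3}{8} + \frac{99 + Y}{\frac{5}{2} - 23} = - \frac{3}{8} + \frac{99 + Y}{- \frac{41}{2}} = - \frac{3}{8} + \left(99 + Y\right) \left(- \frac{2}{41}\right) = - \frac{3}{8} - \left(\frac{198}{41} + \frac{2 Y}{41}\right) = - \frac{1707}{328} - \frac{2 Y}{41}$)
$\left(\left(-3575 + 12097\right) + 12459\right) + h{\left(-210 \right)} = \left(\left(-3575 + 12097\right) + 12459\right) - - \frac{1653}{328} = \left(8522 + 12459\right) + \left(- \frac{1707}{328} + \frac{420}{41}\right) = 20981 + \frac{1653}{328} = \frac{6883421}{328}$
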